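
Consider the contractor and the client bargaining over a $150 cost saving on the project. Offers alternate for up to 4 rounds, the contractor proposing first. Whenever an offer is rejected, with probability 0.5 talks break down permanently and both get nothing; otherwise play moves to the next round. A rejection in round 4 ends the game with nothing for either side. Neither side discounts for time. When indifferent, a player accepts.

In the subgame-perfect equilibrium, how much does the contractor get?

By backward induction:
Round 4 (the client proposes): rejection yields 0 for the contractor; the client offers 0 and keeps 150.
Round 3 (the contractor proposes): rejecting gives the client an expected 0.5 × 150 = 75, so the contractor offers 75, keeping 75.
Round 2 (the client proposes): rejecting gives the contractor an expected 0.5 × 75 = 37.5, so the client offers 37.5, keeping 112.5.
Round 1 (the contractor proposes): rejecting gives the client an expected 0.5 × 112.5 = 56.25; the contractor offers that and keeps 93.75.

93.75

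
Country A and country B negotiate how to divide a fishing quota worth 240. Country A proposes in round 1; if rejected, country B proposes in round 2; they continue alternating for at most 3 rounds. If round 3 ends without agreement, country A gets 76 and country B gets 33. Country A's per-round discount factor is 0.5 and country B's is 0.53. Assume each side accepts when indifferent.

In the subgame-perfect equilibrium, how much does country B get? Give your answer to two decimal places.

72.35

Round 3 (country A proposes): country B gets 33 if talks fail, so country A offers 33 and keeps 207.
Round 2 (country B proposes): country A can get 207 next round, worth 0.5 × 207 = 103.5 now; country B offers that and keeps 136.5.
Round 1 (country A proposes): country B can get 136.5 next round, worth 0.53 × 136.5 = 72.345 now. Country A offers 72.345 and keeps 240 − 72.345 = 167.655.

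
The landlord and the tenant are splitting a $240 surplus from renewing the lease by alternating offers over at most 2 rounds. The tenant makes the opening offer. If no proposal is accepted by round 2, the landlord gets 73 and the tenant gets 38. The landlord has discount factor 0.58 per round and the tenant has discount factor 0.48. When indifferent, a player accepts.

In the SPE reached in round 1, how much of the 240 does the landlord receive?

Round 2 (the landlord proposes): the tenant gets 38 if talks fail, so the landlord offers 38 and keeps 202.
Round 1 (the tenant proposes): the landlord can get 202 next round, worth 0.58 × 202 = 117.16 now; the tenant offers that and keeps 122.84.

117.16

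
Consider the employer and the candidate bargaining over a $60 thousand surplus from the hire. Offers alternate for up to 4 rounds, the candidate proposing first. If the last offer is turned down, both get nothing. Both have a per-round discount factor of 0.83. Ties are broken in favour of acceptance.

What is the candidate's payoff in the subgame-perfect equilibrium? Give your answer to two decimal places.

17.23

Round 4 (the employer proposes): rejection yields 0 for the candidate; the employer offers 0 and keeps 60.
Round 3 (the candidate proposes): the employer can get 60 next round, worth 0.83 × 60 = 49.8 now, so the candidate offers 49.8, keeping 10.2.
Round 2 (the employer proposes): the candidate can get 10.2 next round, worth 0.83 × 10.2 = 8.466 now; the employer offers that and keeps 51.534.
Round 1 (the candidate proposes): the employer can get 51.534 next round, worth 0.83 × 51.534 = 42.77322 now; the candidate offers that and keeps 17.22678.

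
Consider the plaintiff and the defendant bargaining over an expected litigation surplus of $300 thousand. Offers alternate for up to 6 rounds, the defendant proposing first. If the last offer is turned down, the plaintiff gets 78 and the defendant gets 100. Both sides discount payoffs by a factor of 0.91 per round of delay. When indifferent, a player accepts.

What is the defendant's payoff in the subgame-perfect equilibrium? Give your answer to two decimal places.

Round 6 (the plaintiff proposes): the defendant gets 100 if talks fail, so the plaintiff offers 100 and keeps 200.
Round 5 (the defendant proposes): the plaintiff can get 200 next round, worth 0.91 × 200 = 182 now; the defendant offers that and keeps 118.
Round 4 (the plaintiff proposes): the defendant can get 118 next round, worth 0.91 × 118 = 107.38 now, so the plaintiff offers 107.38, keeping 192.62.
Round 3 (the defendant proposes): the plaintiff can get 192.62 next round, worth 0.91 × 192.62 = 175.2842 now. The defendant offers 175.2842 and keeps 300 − 175.2842 = 124.7158.
Round 2 (the plaintiff proposes): the defendant can get 124.7158 next round, worth 0.91 × 124.7158 = 113.491378 now, so the plaintiff offers 113.491378, keeping 186.508622.
Round 1 (the defendant proposes): the plaintiff can get 186.508622 next round, worth 0.91 × 186.508622 = 169.72284602 now; the defendant offers that and keeps 130.27715398.

130.28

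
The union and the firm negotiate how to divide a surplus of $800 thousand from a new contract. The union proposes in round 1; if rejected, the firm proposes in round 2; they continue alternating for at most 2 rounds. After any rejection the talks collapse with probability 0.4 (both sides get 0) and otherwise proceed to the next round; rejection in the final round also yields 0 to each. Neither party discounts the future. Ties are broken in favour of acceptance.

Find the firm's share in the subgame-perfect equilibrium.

480

By backward induction:
Round 2 (the firm proposes): the union will accept anything ≥ 0, so the firm offers 0 and keeps 800.
Round 1 (the union proposes): rejecting gives the firm an expected 0.6 × 800 = 480; the union offers that and keeps 320.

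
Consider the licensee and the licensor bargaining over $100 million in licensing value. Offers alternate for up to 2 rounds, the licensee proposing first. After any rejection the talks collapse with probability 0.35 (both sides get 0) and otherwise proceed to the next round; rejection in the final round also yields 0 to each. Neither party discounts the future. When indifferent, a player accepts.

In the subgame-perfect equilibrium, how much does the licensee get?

Round 2 (the licensor proposes): rejection yields 0 for the licensee; the licensor offers 0 and keeps 100.
Round 1 (the licensee proposes): rejecting gives the licensor an expected 0.65 × 100 = 65. The licensee offers 65 and keeps 100 − 65 = 35.

35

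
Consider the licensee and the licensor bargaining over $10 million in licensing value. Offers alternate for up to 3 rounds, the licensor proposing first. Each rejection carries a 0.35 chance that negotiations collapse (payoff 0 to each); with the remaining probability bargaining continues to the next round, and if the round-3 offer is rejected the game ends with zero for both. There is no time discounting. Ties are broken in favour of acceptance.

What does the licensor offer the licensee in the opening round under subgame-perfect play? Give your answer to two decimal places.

2.28

By backward induction:
Round 3 (the licensor proposes): the licensee will accept anything ≥ 0, so the licensor offers 0 and keeps 10.
Round 2 (the licensee proposes): rejecting gives the licensor an expected 0.65 × 10 = 6.5, so the licensee offers 6.5, keeping 3.5.
Round 1 (the licensor proposes): rejecting gives the licensee an expected 0.65 × 3.5 = 2.275; the licensor offers that and keeps 7.725.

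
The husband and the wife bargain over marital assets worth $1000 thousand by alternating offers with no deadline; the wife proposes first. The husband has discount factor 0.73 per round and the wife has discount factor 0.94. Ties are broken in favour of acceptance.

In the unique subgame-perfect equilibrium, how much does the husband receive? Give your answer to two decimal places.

139.58

Let x be the wife's share when the wife proposes and y be the husband's share when the husband proposes.
The husband accepts iff offered ≥ 0.73·y, so x = 1000 − 0.73y. Symmetrically y = 1000 − 0.94x.
Substituting: x = 1000 − 0.73(1000 − 0.94x), giving x(1 − 0.94·0.73) = 1000(1 − 0.73).
So x = 1000 × 0.27 / 0.3138 ≈ 860.4207, and the husband receives 1000 − x ≈ 139.5793.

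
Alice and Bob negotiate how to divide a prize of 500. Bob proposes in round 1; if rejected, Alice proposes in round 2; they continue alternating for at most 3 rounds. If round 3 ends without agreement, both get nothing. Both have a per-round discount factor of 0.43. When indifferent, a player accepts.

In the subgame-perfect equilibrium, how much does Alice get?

Round 3 (Bob proposes): Alice will accept anything ≥ 0, so Bob offers 0 and keeps 500.
Round 2 (Alice proposes): Bob can get 500 next round, worth 0.43 × 500 = 215 now. Alice offers 215 and keeps 500 − 215 = 285.
Round 1 (Bob proposes): Alice can get 285 next round, worth 0.43 × 285 = 122.55 now; Bob offers that and keeps 377.45.

122.55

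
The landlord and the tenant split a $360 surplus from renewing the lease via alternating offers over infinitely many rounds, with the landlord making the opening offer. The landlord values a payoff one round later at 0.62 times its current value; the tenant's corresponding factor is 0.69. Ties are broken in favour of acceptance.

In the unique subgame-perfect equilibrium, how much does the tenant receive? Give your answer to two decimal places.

Let x be the landlord's share when the landlord proposes and y be the tenant's share when the tenant proposes.
The tenant accepts iff offered ≥ 0.69·y, so x = 360 − 0.69y. Symmetrically y = 360 − 0.62x.
Substituting: x = 360 − 0.69(360 − 0.62x), giving x(1 − 0.62·0.69) = 360(1 − 0.69).
So x = 360 × 0.31 / 0.5722 ≈ 195.0367, and the tenant receives 360 − x ≈ 164.9633.

164.96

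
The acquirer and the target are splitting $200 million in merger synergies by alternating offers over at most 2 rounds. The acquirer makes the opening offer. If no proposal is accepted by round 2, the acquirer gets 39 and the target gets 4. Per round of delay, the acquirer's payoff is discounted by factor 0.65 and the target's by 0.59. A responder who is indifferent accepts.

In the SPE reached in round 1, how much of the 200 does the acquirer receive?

Round 2 (the target proposes): the acquirer gets 39 if talks fail, so the target offers 39 and keeps 161.
Round 1 (the acquirer proposes): the target can get 161 next round, worth 0.59 × 161 = 94.99 now, so the acquirer offers 94.99, keeping 105.01.

105.01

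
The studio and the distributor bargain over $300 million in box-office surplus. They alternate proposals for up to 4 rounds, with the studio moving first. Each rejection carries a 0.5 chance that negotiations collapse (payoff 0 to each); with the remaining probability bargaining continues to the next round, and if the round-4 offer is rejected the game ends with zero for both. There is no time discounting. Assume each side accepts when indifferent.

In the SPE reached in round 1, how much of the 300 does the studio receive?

By backward induction:
Round 4 (the distributor proposes): rejection yields 0 for the studio; the distributor offers 0 and keeps 300.
Round 3 (the studio proposes): rejecting gives the distributor an expected 0.5 × 300 = 150, so the studio offers 150, keeping 150.
Round 2 (the distributor proposes): rejecting gives the studio an expected 0.5 × 150 = 75. The distributor offers 75 and keeps 300 − 75 = 225.
Round 1 (the studio proposes): rejecting gives the distributor an expected 0.5 × 225 = 112.5, so the studio offers 112.5, keeping 187.5.

187.5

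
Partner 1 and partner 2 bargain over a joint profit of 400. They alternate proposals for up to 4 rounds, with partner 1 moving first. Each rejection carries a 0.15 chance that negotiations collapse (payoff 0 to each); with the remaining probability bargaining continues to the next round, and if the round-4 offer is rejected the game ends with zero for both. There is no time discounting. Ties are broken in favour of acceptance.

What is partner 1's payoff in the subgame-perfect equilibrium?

103.35

By backward induction:
Round 4 (partner 2 proposes): rejection yields 0 for partner 1; partner 2 offers 0 and keeps 400.
Round 3 (partner 1 proposes): rejecting gives partner 2 an expected 0.85 × 400 = 340. Partner 1 offers 340 and keeps 400 − 340 = 60.
Round 2 (partner 2 proposes): rejecting gives partner 1 an expected 0.85 × 60 = 51; partner 2 offers that and keeps 349.
Round 1 (partner 1 proposes): rejecting gives partner 2 an expected 0.85 × 349 = 296.65. Partner 1 offers 296.65 and keeps 400 − 296.65 = 103.35.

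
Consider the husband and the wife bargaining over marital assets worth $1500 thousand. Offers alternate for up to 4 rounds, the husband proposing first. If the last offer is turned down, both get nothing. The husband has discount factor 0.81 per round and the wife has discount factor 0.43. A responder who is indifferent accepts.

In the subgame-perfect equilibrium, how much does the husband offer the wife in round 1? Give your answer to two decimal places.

Work backward from the last round.
Round 4 (the wife proposes): the husband will accept anything ≥ 0, so the wife offers 0 and keeps 1500.
Round 3 (the husband proposes): the wife can get 1500 next round, worth 0.43 × 1500 = 645 now, so the husband offers 645, keeping 855.
Round 2 (the wife proposes): the husband can get 855 next round, worth 0.81 × 855 = 692.55 now; the wife offers that and keeps 807.45.
Round 1 (the husband proposes): the wife can get 807.45 next round, worth 0.43 × 807.45 = 347.2035 now. The husband offers 347.2035 and keeps 1500 − 347.2035 = 1152.7965.

347.20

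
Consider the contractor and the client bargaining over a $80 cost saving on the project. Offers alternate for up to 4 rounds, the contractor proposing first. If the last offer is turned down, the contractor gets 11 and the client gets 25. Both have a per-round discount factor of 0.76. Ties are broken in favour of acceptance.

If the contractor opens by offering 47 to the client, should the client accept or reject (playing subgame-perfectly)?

Accept

Work out the client's continuation value if the offer is rejected.
Round 4 (the client proposes): the contractor gets 11 if talks fail, so the client offers 11 and keeps 69.
Round 3 (the contractor proposes): the client can get 69 next round, worth 0.76 × 69 = 52.44 now. The contractor offers 52.44 and keeps 80 − 52.44 = 27.56.
Round 2 (the client proposes): the contractor can get 27.56 next round, worth 0.76 × 27.56 = 20.9456 now, so the client offers 20.9456, keeping 59.0544.
So by rejecting in round 1, the client gets 59.0544 next round, worth 0.76 × 59.0544 = 44.881344 now.
Offer 47 ≥ 44.881344, so the client accepts.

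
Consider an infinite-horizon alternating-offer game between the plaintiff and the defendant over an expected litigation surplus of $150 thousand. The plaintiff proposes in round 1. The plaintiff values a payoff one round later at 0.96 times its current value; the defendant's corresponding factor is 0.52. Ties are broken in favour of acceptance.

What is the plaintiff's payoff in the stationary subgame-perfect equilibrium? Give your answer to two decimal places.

When the plaintiff proposes, the defendant accepts any offer worth at least 0.52 times what the defendant would get by proposing next round; and vice versa.
This gives x = 150 − 0.52y and y = 150 − 0.96x, where x and y are each side's share when it proposes.
Hence (1 − 0.52·0.96)x = 150(1 − 0.52), i.e. 0.5008·x = 72.
x ≈ 143.7700; the defendant's share is 150 − x ≈ 6.2300.

143.77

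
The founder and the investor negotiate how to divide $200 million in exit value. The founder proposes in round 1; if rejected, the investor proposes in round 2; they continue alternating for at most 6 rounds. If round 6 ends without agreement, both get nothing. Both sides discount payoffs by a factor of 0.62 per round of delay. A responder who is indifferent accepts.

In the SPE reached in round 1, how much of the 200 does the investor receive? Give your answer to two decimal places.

83.56

By backward induction:
Round 6 (the investor proposes): rejection yields 0 for the founder; the investor offers 0 and keeps 200.
Round 5 (the founder proposes): the investor can get 200 next round, worth 0.62 × 200 = 124 now; the founder offers that and keeps 76.
Round 4 (the investor proposes): the founder can get 76 next round, worth 0.62 × 76 = 47.12 now; the investor offers that and keeps 152.88.
Round 3 (the founder proposes): the investor can get 152.88 next round, worth 0.62 × 152.88 = 94.7856 now; the founder offers that and keeps 105.2144.
Round 2 (the investor proposes): the founder can get 105.2144 next round, worth 0.62 × 105.2144 = 65.232928 now, so the investor offers 65.232928, keeping 134.767072.
Round 1 (the founder proposes): the investor can get 134.767072 next round, worth 0.62 × 134.767072 = 83.55558464 now, so the founder offers 83.55558464, keeping 116.44441536.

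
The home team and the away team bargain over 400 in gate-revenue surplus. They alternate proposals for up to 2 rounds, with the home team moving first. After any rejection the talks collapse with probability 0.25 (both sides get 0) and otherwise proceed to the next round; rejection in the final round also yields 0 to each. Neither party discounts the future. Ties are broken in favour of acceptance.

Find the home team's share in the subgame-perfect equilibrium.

100

Round 2 (the away team proposes): the home team will accept anything ≥ 0, so the away team offers 0 and keeps 400.
Round 1 (the home team proposes): rejecting gives the away team an expected 0.75 × 400 = 300, so the home team offers 300, keeping 100.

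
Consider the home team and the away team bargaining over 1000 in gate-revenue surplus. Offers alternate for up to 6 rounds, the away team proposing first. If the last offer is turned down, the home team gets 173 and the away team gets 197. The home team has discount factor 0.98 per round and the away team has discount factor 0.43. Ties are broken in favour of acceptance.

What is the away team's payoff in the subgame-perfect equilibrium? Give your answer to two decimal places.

66.26

Round 6 (the home team proposes): the away team gets 197 if talks fail, so the home team offers 197 and keeps 803.
Round 5 (the away team proposes): the home team can get 803 next round, worth 0.98 × 803 = 786.94 now; the away team offers that and keeps 213.06.
Round 4 (the home team proposes): the away team can get 213.06 next round, worth 0.43 × 213.06 = 91.6158 now. The home team offers 91.6158 and keeps 1000 − 91.6158 = 908.3842.
Round 3 (the away team proposes): the home team can get 908.3842 next round, worth 0.98 × 908.3842 = 890.216516 now; the away team offers that and keeps 109.783484.
Round 2 (the home team proposes): the away team can get 109.783484 next round, worth 0.43 × 109.783484 = 47.20689812 now, so the home team offers 47.20689812, keeping 952.79310188.
Round 1 (the away team proposes): the home team can get 952.79310188 next round, worth 0.98 × 952.79310188 = 933.7372398424 now, so the away team offers 933.7372398424, keeping 66.2627601576.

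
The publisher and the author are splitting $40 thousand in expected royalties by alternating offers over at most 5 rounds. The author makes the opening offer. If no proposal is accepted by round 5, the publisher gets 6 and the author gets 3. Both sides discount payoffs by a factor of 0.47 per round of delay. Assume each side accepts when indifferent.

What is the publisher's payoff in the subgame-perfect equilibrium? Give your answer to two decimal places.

Round 5 (the author proposes): the publisher gets 6 if talks fail, so the author offers 6 and keeps 34.
Round 4 (the publisher proposes): the author can get 34 next round, worth 0.47 × 34 = 15.98 now. The publisher offers 15.98 and keeps 40 − 15.98 = 24.02.
Round 3 (the author proposes): the publisher can get 24.02 next round, worth 0.47 × 24.02 = 11.2894 now; the author offers that and keeps 28.7106.
Round 2 (the publisher proposes): the author can get 28.7106 next round, worth 0.47 × 28.7106 = 13.493982 now. The publisher offers 13.493982 and keeps 40 − 13.493982 = 26.506018.
Round 1 (the author proposes): the publisher can get 26.506018 next round, worth 0.47 × 26.506018 = 12.45782846 now. The author offers 12.45782846 and keeps 40 − 12.45782846 = 27.54217154.

12.46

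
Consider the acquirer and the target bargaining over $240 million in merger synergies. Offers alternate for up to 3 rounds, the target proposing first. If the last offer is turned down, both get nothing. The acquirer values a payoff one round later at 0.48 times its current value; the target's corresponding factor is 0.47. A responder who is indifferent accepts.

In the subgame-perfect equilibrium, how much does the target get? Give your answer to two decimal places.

178.94

By backward induction:
Round 3 (the target proposes): the acquirer will accept anything ≥ 0, so the target offers 0 and keeps 240.
Round 2 (the acquirer proposes): the target can get 240 next round, worth 0.47 × 240 = 112.8 now. The acquirer offers 112.8 and keeps 240 − 112.8 = 127.2.
Round 1 (the target proposes): the acquirer can get 127.2 next round, worth 0.48 × 127.2 = 61.056 now; the target offers that and keeps 178.944.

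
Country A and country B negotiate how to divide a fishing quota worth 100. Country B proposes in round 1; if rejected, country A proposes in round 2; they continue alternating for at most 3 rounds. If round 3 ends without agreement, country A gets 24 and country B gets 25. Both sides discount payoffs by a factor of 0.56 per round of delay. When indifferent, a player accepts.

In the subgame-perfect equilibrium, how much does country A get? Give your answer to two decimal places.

32.17

Round 3 (country B proposes): country A gets 24 if talks fail, so country B offers 24 and keeps 76.
Round 2 (country A proposes): country B can get 76 next round, worth 0.56 × 76 = 42.56 now, so country A offers 42.56, keeping 57.44.
Round 1 (country B proposes): country A can get 57.44 next round, worth 0.56 × 57.44 = 32.1664 now, so country B offers 32.1664, keeping 67.8336.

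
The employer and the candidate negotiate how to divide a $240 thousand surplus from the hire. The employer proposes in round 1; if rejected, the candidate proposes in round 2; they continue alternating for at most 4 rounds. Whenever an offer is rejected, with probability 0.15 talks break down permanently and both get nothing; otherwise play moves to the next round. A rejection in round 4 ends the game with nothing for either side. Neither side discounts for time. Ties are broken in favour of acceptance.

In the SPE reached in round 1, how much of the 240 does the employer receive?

By backward induction:
Round 4 (the candidate proposes): rejection yields 0 for the employer; the candidate offers 0 and keeps 240.
Round 3 (the employer proposes): rejecting gives the candidate an expected 0.85 × 240 = 204, so the employer offers 204, keeping 36.
Round 2 (the candidate proposes): rejecting gives the employer an expected 0.85 × 36 = 30.6. The candidate offers 30.6 and keeps 240 − 30.6 = 209.4.
Round 1 (the employer proposes): rejecting gives the candidate an expected 0.85 × 209.4 = 177.99; the employer offers that and keeps 62.01.

62.01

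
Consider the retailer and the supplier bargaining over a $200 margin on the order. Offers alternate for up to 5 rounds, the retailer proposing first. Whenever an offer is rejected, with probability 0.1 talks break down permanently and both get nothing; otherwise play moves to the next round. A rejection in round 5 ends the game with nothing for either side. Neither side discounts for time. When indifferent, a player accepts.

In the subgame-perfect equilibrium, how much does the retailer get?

167.42

By backward induction:
Round 5 (the retailer proposes): rejection yields 0 for the supplier; the retailer offers 0 and keeps 200.
Round 4 (the supplier proposes): rejecting gives the retailer an expected 0.9 × 200 = 180. The supplier offers 180 and keeps 200 − 180 = 20.
Round 3 (the retailer proposes): rejecting gives the supplier an expected 0.9 × 20 = 18; the retailer offers that and keeps 182.
Round 2 (the supplier proposes): rejecting gives the retailer an expected 0.9 × 182 = 163.8, so the supplier offers 163.8, keeping 36.2.
Round 1 (the retailer proposes): rejecting gives the supplier an expected 0.9 × 36.2 = 32.58; the retailer offers that and keeps 167.42.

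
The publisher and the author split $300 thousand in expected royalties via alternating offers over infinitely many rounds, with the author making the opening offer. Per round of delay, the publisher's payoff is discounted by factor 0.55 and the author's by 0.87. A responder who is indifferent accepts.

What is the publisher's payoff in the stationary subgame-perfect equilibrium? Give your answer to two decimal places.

41.13

When the author proposes, the publisher accepts any offer worth at least 0.55 times what the publisher would get by proposing next round; and vice versa.
This gives x = 300 − 0.55y and y = 300 − 0.87x, where x and y are each side's share when it proposes.
Hence (1 − 0.55·0.87)x = 300(1 − 0.55), i.e. 0.5215·x = 135.
x ≈ 258.8686; the publisher's share is 300 − x ≈ 41.1314.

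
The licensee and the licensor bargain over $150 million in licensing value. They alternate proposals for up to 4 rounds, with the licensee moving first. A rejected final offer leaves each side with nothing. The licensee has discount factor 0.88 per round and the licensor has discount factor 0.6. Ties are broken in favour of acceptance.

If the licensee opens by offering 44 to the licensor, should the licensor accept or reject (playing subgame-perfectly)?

Reject

Round 4 (the licensor proposes): the licensee will accept anything ≥ 0, so the licensor offers 0 and keeps 150.
Round 3 (the licensee proposes): the licensor can get 150 next round, worth 0.6 × 150 = 90 now. The licensee offers 90 and keeps 150 − 90 = 60.
Round 2 (the licensor proposes): the licensee can get 60 next round, worth 0.88 × 60 = 52.8 now. The licensor offers 52.8 and keeps 150 − 52.8 = 97.2.
So by rejecting in round 1, the licensor gets 97.2 next round, worth 0.6 × 97.2 = 58.32 now.
Offer 44 < 58.32, so the licensor rejects.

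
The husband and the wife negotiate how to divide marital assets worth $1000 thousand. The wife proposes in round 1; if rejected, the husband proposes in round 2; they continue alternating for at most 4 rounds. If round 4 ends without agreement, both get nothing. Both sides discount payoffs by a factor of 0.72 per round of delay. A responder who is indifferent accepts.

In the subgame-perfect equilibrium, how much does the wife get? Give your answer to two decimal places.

Round 4 (the husband proposes): the wife will accept anything ≥ 0, so the husband offers 0 and keeps 1000.
Round 3 (the wife proposes): the husband can get 1000 next round, worth 0.72 × 1000 = 720 now. The wife offers 720 and keeps 1000 − 720 = 280.
Round 2 (the husband proposes): the wife can get 280 next round, worth 0.72 × 280 = 201.6 now, so the husband offers 201.6, keeping 798.4.
Round 1 (the wife proposes): the husband can get 798.4 next round, worth 0.72 × 798.4 = 574.848 now; the wife offers that and keeps 425.152.

425.15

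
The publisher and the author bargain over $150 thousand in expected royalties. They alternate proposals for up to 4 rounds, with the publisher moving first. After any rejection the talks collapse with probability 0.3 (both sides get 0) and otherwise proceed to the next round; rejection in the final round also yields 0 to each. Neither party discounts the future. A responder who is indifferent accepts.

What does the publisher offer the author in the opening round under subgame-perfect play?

By backward induction:
Round 4 (the author proposes): rejection yields 0 for the publisher; the author offers 0 and keeps 150.
Round 3 (the publisher proposes): rejecting gives the author an expected 0.7 × 150 = 105; the publisher offers that and keeps 45.
Round 2 (the author proposes): rejecting gives the publisher an expected 0.7 × 45 = 31.5. The author offers 31.5 and keeps 150 − 31.5 = 118.5.
Round 1 (the publisher proposes): rejecting gives the author an expected 0.7 × 118.5 = 82.95, so the publisher offers 82.95, keeping 67.05.

82.95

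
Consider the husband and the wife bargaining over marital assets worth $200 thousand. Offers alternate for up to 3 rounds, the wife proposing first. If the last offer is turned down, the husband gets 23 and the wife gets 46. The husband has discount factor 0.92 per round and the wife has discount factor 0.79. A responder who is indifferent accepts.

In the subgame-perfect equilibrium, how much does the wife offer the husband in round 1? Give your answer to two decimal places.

Round 3 (the wife proposes): the husband gets 23 if talks fail, so the wife offers 23 and keeps 177.
Round 2 (the husband proposes): the wife can get 177 next round, worth 0.79 × 177 = 139.83 now, so the husband offers 139.83, keeping 60.17.
Round 1 (the wife proposes): the husband can get 60.17 next round, worth 0.92 × 60.17 = 55.3564 now. The wife offers 55.3564 and keeps 200 − 55.3564 = 144.6436.

55.36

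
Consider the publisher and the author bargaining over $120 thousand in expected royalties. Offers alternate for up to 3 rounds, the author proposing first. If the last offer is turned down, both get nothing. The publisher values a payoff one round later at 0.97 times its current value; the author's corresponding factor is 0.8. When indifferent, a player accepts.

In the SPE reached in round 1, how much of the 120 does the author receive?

By backward induction:
Round 3 (the author proposes): the publisher will accept anything ≥ 0, so the author offers 0 and keeps 120.
Round 2 (the publisher proposes): the author can get 120 next round, worth 0.8 × 120 = 96 now, so the publisher offers 96, keeping 24.
Round 1 (the author proposes): the publisher can get 24 next round, worth 0.97 × 24 = 23.28 now; the author offers that and keeps 96.72.

96.72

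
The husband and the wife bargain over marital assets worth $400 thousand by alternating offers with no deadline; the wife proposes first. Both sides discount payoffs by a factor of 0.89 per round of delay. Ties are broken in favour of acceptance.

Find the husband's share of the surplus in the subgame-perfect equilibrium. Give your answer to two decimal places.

188.36

When the wife proposes, the husband accepts any offer worth at least 0.89 times what the husband would get by proposing next round; and vice versa.
This gives x = 400 − 0.89y and y = 400 − 0.89x, where x and y are each side's share when it proposes.
Hence (1 − 0.89·0.89)x = 400(1 − 0.89), i.e. 0.2079·x = 44.
x ≈ 211.6402; the husband's share is 400 − x ≈ 188.3598.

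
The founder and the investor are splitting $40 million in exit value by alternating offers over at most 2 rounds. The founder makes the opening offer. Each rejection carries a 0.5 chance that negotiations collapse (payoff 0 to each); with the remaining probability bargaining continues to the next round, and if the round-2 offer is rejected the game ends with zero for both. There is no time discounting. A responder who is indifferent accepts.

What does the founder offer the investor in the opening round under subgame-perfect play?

20

Round 2 (the investor proposes): rejection yields 0 for the founder; the investor offers 0 and keeps 40.
Round 1 (the founder proposes): rejecting gives the investor an expected 0.5 × 40 = 20, so the founder offers 20, keeping 20.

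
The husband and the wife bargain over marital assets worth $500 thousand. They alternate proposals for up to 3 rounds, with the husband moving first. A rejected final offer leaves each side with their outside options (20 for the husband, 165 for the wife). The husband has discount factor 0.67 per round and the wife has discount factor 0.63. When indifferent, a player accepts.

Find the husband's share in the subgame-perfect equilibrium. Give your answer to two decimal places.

326.40

By backward induction:
Round 3 (the husband proposes): the wife gets 165 if talks fail, so the husband offers 165 and keeps 335.
Round 2 (the wife proposes): the husband can get 335 next round, worth 0.67 × 335 = 224.45 now, so the wife offers 224.45, keeping 275.55.
Round 1 (the husband proposes): the wife can get 275.55 next round, worth 0.63 × 275.55 = 173.5965 now; the husband offers that and keeps 326.4035.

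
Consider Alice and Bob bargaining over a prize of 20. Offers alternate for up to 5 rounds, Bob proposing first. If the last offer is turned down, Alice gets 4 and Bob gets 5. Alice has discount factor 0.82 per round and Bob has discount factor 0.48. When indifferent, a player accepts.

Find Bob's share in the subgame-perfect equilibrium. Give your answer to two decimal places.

7.50

Round 5 (Bob proposes): Alice gets 4 if talks fail, so Bob offers 4 and keeps 16.
Round 4 (Alice proposes): Bob can get 16 next round, worth 0.48 × 16 = 7.68 now. Alice offers 7.68 and keeps 20 − 7.68 = 12.32.
Round 3 (Bob proposes): Alice can get 12.32 next round, worth 0.82 × 12.32 = 10.1024 now; Bob offers that and keeps 9.8976.
Round 2 (Alice proposes): Bob can get 9.8976 next round, worth 0.48 × 9.8976 = 4.750848 now. Alice offers 4.750848 and keeps 20 − 4.750848 = 15.249152.
Round 1 (Bob proposes): Alice can get 15.249152 next round, worth 0.82 × 15.249152 = 12.50430464 now; Bob offers that and keeps 7.49569536.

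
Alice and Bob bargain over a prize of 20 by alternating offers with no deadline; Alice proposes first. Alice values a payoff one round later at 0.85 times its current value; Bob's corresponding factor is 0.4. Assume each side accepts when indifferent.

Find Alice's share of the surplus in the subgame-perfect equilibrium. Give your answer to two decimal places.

When Alice proposes, Bob accepts any offer worth at least 0.4 times what Bob would get by proposing next round; and vice versa.
This gives x = 20 − 0.4y and y = 20 − 0.85x, where x and y are each side's share when it proposes.
Hence (1 − 0.4·0.85)x = 20(1 − 0.4), i.e. 0.66·x = 12.
x ≈ 18.1818; Bob's share is 20 − x ≈ 1.8182.

18.18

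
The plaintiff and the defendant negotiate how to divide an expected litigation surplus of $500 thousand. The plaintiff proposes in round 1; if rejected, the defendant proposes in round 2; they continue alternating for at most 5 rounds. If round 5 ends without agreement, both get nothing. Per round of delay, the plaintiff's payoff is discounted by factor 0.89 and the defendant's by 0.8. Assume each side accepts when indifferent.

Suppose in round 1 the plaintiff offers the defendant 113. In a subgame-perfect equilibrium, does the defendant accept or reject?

Accept

Round 5 (the plaintiff proposes): the defendant will accept anything ≥ 0, so the plaintiff offers 0 and keeps 500.
Round 4 (the defendant proposes): the plaintiff can get 500 next round, worth 0.89 × 500 = 445 now, so the defendant offers 445, keeping 55.
Round 3 (the plaintiff proposes): the defendant can get 55 next round, worth 0.8 × 55 = 44 now. The plaintiff offers 44 and keeps 500 − 44 = 456.
Round 2 (the defendant proposes): the plaintiff can get 456 next round, worth 0.89 × 456 = 405.84 now, so the defendant offers 405.84, keeping 94.16.
So by rejecting in round 1, the defendant gets 94.16 next round, worth 0.8 × 94.16 = 75.328 now.
Offer 113 ≥ 75.328, so the defendant accepts.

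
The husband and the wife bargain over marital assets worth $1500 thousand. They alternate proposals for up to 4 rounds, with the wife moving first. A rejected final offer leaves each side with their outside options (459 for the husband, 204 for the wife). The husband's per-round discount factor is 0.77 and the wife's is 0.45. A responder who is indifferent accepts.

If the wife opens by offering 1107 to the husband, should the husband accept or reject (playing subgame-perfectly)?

Work out the husband's continuation value if the offer is rejected.
Round 4 (the husband proposes): the wife gets 204 if talks fail, so the husband offers 204 and keeps 1296.
Round 3 (the wife proposes): the husband can get 1296 next round, worth 0.77 × 1296 = 997.92 now. The wife offers 997.92 and keeps 1500 − 997.92 = 502.08.
Round 2 (the husband proposes): the wife can get 502.08 next round, worth 0.45 × 502.08 = 225.936 now; the husband offers that and keeps 1274.064.
So by rejecting in round 1, the husband gets 1274.064 next round, worth 0.77 × 1274.064 = 981.02928 now.
Offer 1107 ≥ 981.02928, so the husband accepts.

Accept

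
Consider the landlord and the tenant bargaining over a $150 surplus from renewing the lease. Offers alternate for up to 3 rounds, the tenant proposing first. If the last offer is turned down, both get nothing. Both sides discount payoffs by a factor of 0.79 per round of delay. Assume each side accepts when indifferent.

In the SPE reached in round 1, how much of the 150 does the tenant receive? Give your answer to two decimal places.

125.12

Round 3 (the tenant proposes): the landlord will accept anything ≥ 0, so the tenant offers 0 and keeps 150.
Round 2 (the landlord proposes): the tenant can get 150 next round, worth 0.79 × 150 = 118.5 now; the landlord offers that and keeps 31.5.
Round 1 (the tenant proposes): the landlord can get 31.5 next round, worth 0.79 × 31.5 = 24.885 now. The tenant offers 24.885 and keeps 150 − 24.885 = 125.115.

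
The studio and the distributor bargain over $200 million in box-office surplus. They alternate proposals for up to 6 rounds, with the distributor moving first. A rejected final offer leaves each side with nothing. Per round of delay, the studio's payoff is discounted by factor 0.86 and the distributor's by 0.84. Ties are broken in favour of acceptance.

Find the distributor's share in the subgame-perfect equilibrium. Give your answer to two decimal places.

Round 6 (the studio proposes): rejection yields 0 for the distributor; the studio offers 0 and keeps 200.
Round 5 (the distributor proposes): the studio can get 200 next round, worth 0.86 × 200 = 172 now, so the distributor offers 172, keeping 28.
Round 4 (the studio proposes): the distributor can get 28 next round, worth 0.84 × 28 = 23.52 now. The studio offers 23.52 and keeps 200 − 23.52 = 176.48.
Round 3 (the distributor proposes): the studio can get 176.48 next round, worth 0.86 × 176.48 = 151.7728 now. The distributor offers 151.7728 and keeps 200 − 151.7728 = 48.2272.
Round 2 (the studio proposes): the distributor can get 48.2272 next round, worth 0.84 × 48.2272 = 40.510848 now, so the studio offers 40.510848, keeping 159.489152.
Round 1 (the distributor proposes): the studio can get 159.489152 next round, worth 0.86 × 159.489152 = 137.16067072 now. The distributor offers 137.16067072 and keeps 200 − 137.16067072 = 62.83932928.

62.84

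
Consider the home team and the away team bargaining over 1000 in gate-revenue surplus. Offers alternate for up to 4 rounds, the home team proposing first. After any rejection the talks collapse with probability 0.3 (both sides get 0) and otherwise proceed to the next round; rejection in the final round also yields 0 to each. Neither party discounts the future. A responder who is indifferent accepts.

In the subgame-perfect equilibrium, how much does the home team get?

447

By backward induction:
Round 4 (the away team proposes): rejection yields 0 for the home team; the away team offers 0 and keeps 1000.
Round 3 (the home team proposes): rejecting gives the away team an expected 0.7 × 1000 = 700; the home team offers that and keeps 300.
Round 2 (the away team proposes): rejecting gives the home team an expected 0.7 × 300 = 210, so the away team offers 210, keeping 790.
Round 1 (the home team proposes): rejecting gives the away team an expected 0.7 × 790 = 553; the home team offers that and keeps 447.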